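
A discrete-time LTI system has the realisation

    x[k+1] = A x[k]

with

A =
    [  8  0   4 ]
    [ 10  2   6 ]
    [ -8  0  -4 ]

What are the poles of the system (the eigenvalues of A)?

0, 2, 4

det(zI - A) = z^3 - (tr A)z^2 + (M11 + M22 + M33)z - det A, where Mii is the 2×2 principal minor of A obtained by deleting row i and column i.
tr A = 8 + 2 + (-4) = 6; M11 = 2·(-4) - 6·0 = -8 - 0 = -8; M22 = 8·(-4) - 4·(-8) = -32 - (-32) = 0; M33 = 8·2 - 0·10 = 16 - 0 = 16; sum of minors = 8.
det A = 8·(2·(-4) - 6·0) - 0·(10·(-4) - 6·(-8)) + 4·(10·0 - 2·(-8)) = 8·(-8) - 0·8 + 4·16 = 0.
So p(z) = det(zI - A) = z^3 - 6z^2 + 8z.
The constant term is 0, so p(z) = z(z^2 - 6z + 8).
Factor z^2 - 6z + 8: two numbers with sum 6 and product 8 are 4 and 2, so z^2 - 6z + 8 = (z - 4)(z - 2).
Hence p(z) = z (z - 4) (z - 2), with roots 0, 2, 4.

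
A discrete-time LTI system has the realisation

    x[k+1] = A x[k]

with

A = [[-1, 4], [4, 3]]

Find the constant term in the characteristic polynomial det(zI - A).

For a 2×2 matrix, det(zI - A) = z^2 - (tr A)z + det A.
tr A = 2, det A = -19.
So p(z) = z^2 - 2z - 19.
The constant term is -19.

-19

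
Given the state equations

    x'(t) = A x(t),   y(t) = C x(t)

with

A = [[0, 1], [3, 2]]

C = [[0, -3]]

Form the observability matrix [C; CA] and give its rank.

2

CA = [[-9, -6]]
Observability matrix O = [C; CA] = [[0, -3], [-9, -6]]
det(O) = 0·(-6) - (-3)·(-9) = 0 - 27 = -27 ≠ 0, so rank(O) = 2.
rank(O) = 2 = n, so the pair (A, C) is completely observable.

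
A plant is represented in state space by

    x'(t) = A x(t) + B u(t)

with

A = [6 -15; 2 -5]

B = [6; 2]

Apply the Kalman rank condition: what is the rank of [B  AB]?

1

AB = [[6], [2]]
Controllability matrix C = [B  AB] = [[6, 6], [2, 2]]
Every column of C is a scalar multiple of column 1 = [6, 2] (multipliers 1, 1), so the columns span a one-dimensional space.
C ≠ 0, hence rank(C) = 1.
rank(C) = 1 < n = 2, so the pair (A, B) is not completely controllable.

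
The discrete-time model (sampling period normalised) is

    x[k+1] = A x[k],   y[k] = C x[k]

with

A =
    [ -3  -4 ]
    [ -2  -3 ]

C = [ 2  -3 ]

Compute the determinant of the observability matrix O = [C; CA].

CA = [[0, 1]]
Observability matrix O = [C; CA] = [[2, -3], [0, 1]]
det(O) = 2·1 - (-3)·0 = 2 - 0 = 2
Since det(O) ≠ 0, rank(O) = 2 and the system is completely observable.

2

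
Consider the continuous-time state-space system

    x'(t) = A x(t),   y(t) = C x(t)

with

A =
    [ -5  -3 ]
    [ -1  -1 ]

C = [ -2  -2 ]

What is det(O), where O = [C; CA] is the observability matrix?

8

CA = [[12, 8]]
Observability matrix O = [C; CA] = [[-2, -2], [12, 8]]
det(O) = (-2)·8 - (-2)·12 = -16 - (-24) = 8
Since det(O) ≠ 0, rank(O) = 2 and the system is completely observable.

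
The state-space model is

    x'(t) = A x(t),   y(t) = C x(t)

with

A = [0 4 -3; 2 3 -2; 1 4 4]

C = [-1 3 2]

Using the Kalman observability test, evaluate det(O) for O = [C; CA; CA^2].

2680

CA = [[8, 13, 5]]
CA^2 = [[31, 91, -30]]
Observability matrix O = [C; CA; CA^2] = [[-1, 3, 2], [8, 13, 5], [31, 91, -30]]
Expanding along the first row, det(O) = (-1)·(13·(-30) - 5·91) - 3·(8·(-30) - 5·31) + 2·(8·91 - 13·31) = (-1)·(-845) - 3·(-395) + 2·325 = 2680
Since det(O) ≠ 0, rank(O) = 3 and the system is completely observable.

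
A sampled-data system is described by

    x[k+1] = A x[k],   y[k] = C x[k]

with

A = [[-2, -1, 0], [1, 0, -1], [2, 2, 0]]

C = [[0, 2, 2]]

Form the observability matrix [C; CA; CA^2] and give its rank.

3

CA = [[6, 4, -2]]
CA^2 = [[-12, -10, -4]]
Observability matrix O = [C; CA; CA^2] = [[0, 2, 2], [6, 4, -2], [-12, -10, -4]]
det(O) = 0·(4·(-4) - (-2)·(-10)) - 2·(6·(-4) - (-2)·(-12)) + 2·(6·(-10) - 4·(-12)) = 0·(-36) - 2·(-48) + 2·(-12) = 72 ≠ 0, so rank(O) = 3.
rank(O) = 3 = n, so the pair (A, C) is completely observable.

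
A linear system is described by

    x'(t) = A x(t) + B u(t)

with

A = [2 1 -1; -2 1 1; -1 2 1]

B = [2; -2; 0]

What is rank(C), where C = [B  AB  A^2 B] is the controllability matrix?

3

AB = [[2], [-6], [-6]]
A^2B = [[4], [-16], [-20]]
Controllability matrix C = [B  AB  A^2B] = [[2, 2, 4], [-2, -6, -16], [0, -6, -20]]
det(C) = 2·((-6)·(-20) - (-16)·(-6)) - 2·((-2)·(-20) - (-16)·0) + 4·((-2)·(-6) - (-6)·0) = 2·24 - 2·40 + 4·12 = 16 ≠ 0, so rank(C) = 3.
rank(C) = 3 = n, so the pair (A, B) is completely controllable.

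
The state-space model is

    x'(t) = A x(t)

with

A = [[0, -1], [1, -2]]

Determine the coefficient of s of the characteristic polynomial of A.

2

For a 2×2 matrix, det(sI - A) = s^2 - (tr A)s + det A.
tr A = -2, det A = 1.
So p(s) = s^2 + 2s + 1.
The coefficient of s is 2.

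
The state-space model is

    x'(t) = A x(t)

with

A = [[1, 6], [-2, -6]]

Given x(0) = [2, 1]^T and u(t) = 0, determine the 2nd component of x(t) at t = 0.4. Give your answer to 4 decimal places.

-0.7357

det(sI - A) = s^2 - (tr A)s + det A, with tr A = 1 + (-6) = -5 and det A = 1·(-6) - 6·(-2) = -6 - (-12) = 6.
So p(s) = det(sI - A) = s^2 + 5s + 6.
Factor s^2 + 5s + 6: two numbers with sum -5 and product 6 are -2 and -3, so s^2 + 5s + 6 = (s + 2)(s + 3).
Hence p(s) = (s + 2) (s + 3), with roots -3, -2.
The eigenvalues -3, -2 are distinct and real, so A is diagonalisable and x(t) = e^{At} x(0) = V diag(e^{λ_i t}) V^{-1} x(0), where the columns of V are the eigenvectors.
λ = -3: A - (-3)I = [[4, 6], [-2, -3]]. Row 1 gives 4·v1 + 6·v2 = 0, so take v_1 = [-3, 2]^T.
λ = -2: A - (-2)I = [[3, 6], [-2, -4]]. Row 1 gives 3·v1 + 6·v2 = 0, so take v_2 = [2, -1]^T.
V = [v_1 v_2] = [[-3, 2], [2, -1]] has det V = -1, so V^{-1} = adj(V)/det V = [[1, 2], [2, 3]].
Modal coordinates z(0) = V^{-1} x(0): 1·2 + 2·1 = 4; 2·2 + 3·1 = 7; so z(0) = [4, 7]^T.
x_2(t) = Σ_i (v_i)_2 · z_i(0) · e^{λ_i t} (row 2 of V times the modal terms).
x_2(0.4) = 2·4·e^{-3·0.4} + (-1)·7·e^{-2·0.4} = 8·0.30119421 + (-7)·0.44932896 = -0.7357.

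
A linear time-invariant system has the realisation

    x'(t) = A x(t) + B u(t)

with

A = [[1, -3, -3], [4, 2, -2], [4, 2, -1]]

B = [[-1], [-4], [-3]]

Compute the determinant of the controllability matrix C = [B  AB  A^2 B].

1858

AB = [[20], [-6], [-9]]
A^2B = [[65], [86], [77]]
Controllability matrix C = [B  AB  A^2B] = [[-1, 20, 65], [-4, -6, 86], [-3, -9, 77]]
Expanding along the first row, det(C) = (-1)·((-6)·77 - 86·(-9)) - 20·((-4)·77 - 86·(-3)) + 65·((-4)·(-9) - (-6)·(-3)) = (-1)·312 - 20·(-50) + 65·18 = 1858
Since det(C) ≠ 0, rank(C) = 3 and the system is completely controllable.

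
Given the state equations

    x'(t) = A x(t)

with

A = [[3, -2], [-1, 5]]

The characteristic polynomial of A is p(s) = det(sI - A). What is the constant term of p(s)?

13

For a 2×2 matrix, det(sI - A) = s^2 - (tr A)s + det A.
tr A = 8, det A = 13.
So p(s) = s^2 - 8s + 13.
The constant term is 13.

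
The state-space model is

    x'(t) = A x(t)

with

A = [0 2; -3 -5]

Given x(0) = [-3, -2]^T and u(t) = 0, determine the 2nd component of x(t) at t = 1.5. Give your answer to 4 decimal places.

det(sI - A) = s^2 - (tr A)s + det A, with tr A = 0 + (-5) = -5 and det A = 0·(-5) - 2·(-3) = 0 - (-6) = 6.
So p(s) = det(sI - A) = s^2 + 5s + 6.
Factor s^2 + 5s + 6: two numbers with sum -5 and product 6 are -2 and -3, so s^2 + 5s + 6 = (s + 2)(s + 3).
Hence p(s) = (s + 2) (s + 3), with roots -3, -2.
The eigenvalues -3, -2 are distinct and real, so A is diagonalisable and x(t) = e^{At} x(0) = V diag(e^{λ_i t}) V^{-1} x(0), where the columns of V are the eigenvectors.
λ = -3: A - (-3)I = [[3, 2], [-3, -2]]. Row 1 gives 3·v1 + 2·v2 = 0, so take v_1 = [2, -3]^T.
λ = -2: A - (-2)I = [[2, 2], [-3, -3]]. Row 1 gives 2·v1 + 2·v2 = 0, so take v_2 = [-1, 1]^T.
V = [v_1 v_2] = [[2, -1], [-3, 1]] has det V = -1, so V^{-1} = adj(V)/det V = [[-1, -1], [-3, -2]].
Modal coordinates z(0) = V^{-1} x(0): (-1)·(-3) + (-1)·(-2) = 5; (-3)·(-3) + (-2)·(-2) = 13; so z(0) = [5, 13]^T.
x_2(t) = Σ_i (v_i)_2 · z_i(0) · e^{λ_i t} (row 2 of V times the modal terms).
x_2(1.5) = (-3)·5·e^{-3·1.5} + 1·13·e^{-2·1.5} = (-15)·0.011109 + 13·0.049787 = 0.4806.

0.4806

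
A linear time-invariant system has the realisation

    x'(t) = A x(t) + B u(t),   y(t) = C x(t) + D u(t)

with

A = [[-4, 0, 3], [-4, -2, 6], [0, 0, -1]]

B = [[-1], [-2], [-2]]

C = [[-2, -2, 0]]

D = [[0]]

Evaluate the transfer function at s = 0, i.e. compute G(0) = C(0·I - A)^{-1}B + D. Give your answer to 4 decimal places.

G(0) = C(-A)^{-1}B + D = -C A^{-1} B + D.
det A = -8, so A^{-1} = (1/-8)·adj(A) = [[-1/4, 0, -3/4], [1/2, -1/2, -3/2], [0, 0, -1]]
A^{-1} B = [7/4, 7/2, 2]^T
C A^{-1} B = -21/2
G(0) = D - C A^{-1} B = 0 - (-21/2) = 21/2 ≈ 10.5000

10.5000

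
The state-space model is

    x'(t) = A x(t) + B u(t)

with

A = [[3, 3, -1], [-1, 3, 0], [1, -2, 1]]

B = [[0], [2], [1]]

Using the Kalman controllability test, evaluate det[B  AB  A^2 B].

-267

AB = [[5], [6], [-3]]
A^2B = [[36], [13], [-10]]
Controllability matrix C = [B  AB  A^2B] = [[0, 5, 36], [2, 6, 13], [1, -3, -10]]
Expanding along the first row, det(C) = 0·(6·(-10) - 13·(-3)) - 5·(2·(-10) - 13·1) + 36·(2·(-3) - 6·1) = 0·(-21) - 5·(-33) + 36·(-12) = -267
Since det(C) ≠ 0, rank(C) = 3 and the system is completely controllable.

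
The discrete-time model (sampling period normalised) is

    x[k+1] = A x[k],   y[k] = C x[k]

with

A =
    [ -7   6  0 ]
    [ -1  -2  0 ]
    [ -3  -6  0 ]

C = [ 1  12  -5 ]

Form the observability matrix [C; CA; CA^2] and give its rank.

CA = [[-4, 12, 0]]
CA^2 = [[16, -48, 0]]
Observability matrix O = [C; CA; CA^2] = [[1, 12, -5], [-4, 12, 0], [16, -48, 0]]
The columns c1, c2, c3 of O are linearly dependent: 3·c1 + c2 + 3·c3 = 0 (check each entry), so rank(O) ≤ 2.
The 2×2 minor from rows 1, 2, columns 1, 2 is 1·12 - 12·(-4) = 12 - (-48) = 60 ≠ 0, so rank(O) = 2.
rank(O) = 2 < n = 3, so the pair (A, C) is not completely observable.

2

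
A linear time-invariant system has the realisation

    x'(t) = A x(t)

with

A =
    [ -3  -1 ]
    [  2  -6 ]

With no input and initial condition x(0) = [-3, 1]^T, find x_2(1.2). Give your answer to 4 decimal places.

det(sI - A) = s^2 - (tr A)s + det A, with tr A = (-3) + (-6) = -9 and det A = (-3)·(-6) - (-1)·2 = 18 - (-2) = 20.
So p(s) = det(sI - A) = s^2 + 9s + 20.
Factor s^2 + 9s + 20: two numbers with sum -9 and product 20 are -4 and -5, so s^2 + 9s + 20 = (s + 4)(s + 5).
Hence p(s) = (s + 4) (s + 5), with roots -5, -4.
The eigenvalues -5, -4 are distinct and real, so A is diagonalisable and x(t) = e^{At} x(0) = V diag(e^{λ_i t}) V^{-1} x(0), where the columns of V are the eigenvectors.
λ = -5: A - (-5)I = [[2, -1], [2, -1]]. Row 1 gives 2·v1 + (-1)·v2 = 0, so take v_1 = [-1, -2]^T.
λ = -4: A - (-4)I = [[1, -1], [2, -2]]. Row 1 gives 1·v1 + (-1)·v2 = 0, so take v_2 = [1, 1]^T.
V = [v_1 v_2] = [[-1, 1], [-2, 1]] has det V = 1, so V^{-1} = adj(V)/det V = [[1, -1], [2, -1]].
Modal coordinates z(0) = V^{-1} x(0): 1·(-3) + (-1)·1 = -4; 2·(-3) + (-1)·1 = -7; so z(0) = [-4, -7]^T.
x_2(t) = Σ_i (v_i)_2 · z_i(0) · e^{λ_i t} (row 2 of V times the modal terms).
x_2(1.2) = (-2)·(-4)·e^{-5·1.2} + 1·(-7)·e^{-4·1.2} = 8·0.002479 + (-7)·0.008230 = -0.0378.

-0.0378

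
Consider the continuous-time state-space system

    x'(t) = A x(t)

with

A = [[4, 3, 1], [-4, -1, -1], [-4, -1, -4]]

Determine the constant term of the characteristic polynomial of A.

Expand det(sI - A) for the 3×3 matrix.
p(s) = s^3 + s^2 - s + 24.
(Check: constant term = det(-A) = (-1)^3 det A = 24; coefficient of s^2 = -tr A = 1.)
The constant term is 24.

24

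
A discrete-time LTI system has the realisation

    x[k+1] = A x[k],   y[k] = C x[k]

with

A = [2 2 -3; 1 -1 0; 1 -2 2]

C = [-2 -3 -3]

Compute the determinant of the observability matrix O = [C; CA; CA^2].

-2175

CA = [[-10, 5, 0]]
CA^2 = [[-15, -25, 30]]
Observability matrix O = [C; CA; CA^2] = [[-2, -3, -3], [-10, 5, 0], [-15, -25, 30]]
Expanding along the first row, det(O) = (-2)·(5·30 - 0·(-25)) - (-3)·((-10)·30 - 0·(-15)) + (-3)·((-10)·(-25) - 5·(-15)) = (-2)·150 - (-3)·(-300) + (-3)·325 = -2175
Since det(O) ≠ 0, rank(O) = 3 and the system is completely observable.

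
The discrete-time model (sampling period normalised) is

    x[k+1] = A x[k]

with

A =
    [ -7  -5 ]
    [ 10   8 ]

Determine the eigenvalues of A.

det(zI - A) = z^2 - (tr A)z + det A, with tr A = (-7) + 8 = 1 and det A = (-7)·8 - (-5)·10 = -56 - (-50) = -6.
So p(z) = det(zI - A) = z^2 - z - 6.
Factor z^2 - z - 6: two numbers with sum 1 and product -6 are 3 and -2, so z^2 - z - 6 = (z - 3)(z + 2).
Hence p(z) = (z - 3) (z + 2), with roots -2, 3.

-2, 3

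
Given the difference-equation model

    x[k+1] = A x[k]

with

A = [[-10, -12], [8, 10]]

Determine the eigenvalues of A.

det(zI - A) = z^2 - (tr A)z + det A, with tr A = (-10) + 10 = 0 and det A = (-10)·10 - (-12)·8 = -100 - (-96) = -4.
So p(z) = det(zI - A) = z^2 - 4.
Factor z^2 - 4: two numbers with sum 0 and product -4 are 2 and -2, so z^2 - 4 = (z - 2)(z + 2).
Hence p(z) = (z - 2) (z + 2), with roots -2, 2.

-2, 2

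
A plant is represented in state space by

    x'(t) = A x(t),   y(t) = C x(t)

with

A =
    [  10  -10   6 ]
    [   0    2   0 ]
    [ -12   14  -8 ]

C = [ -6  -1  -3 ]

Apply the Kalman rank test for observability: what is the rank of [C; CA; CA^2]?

2

CA = [[-24, 16, -12]]
CA^2 = [[-96, 104, -48]]
Observability matrix O = [C; CA; CA^2] = [[-6, -1, -3], [-24, 16, -12], [-96, 104, -48]]
The columns c1, c2, c3 of O are linearly dependent: -c1 + 2·c3 = 0 (check each entry), so rank(O) ≤ 2.
The 2×2 minor from rows 1, 2, columns 1, 2 is (-6)·16 - (-1)·(-24) = -96 - 24 = -120 ≠ 0, so rank(O) = 2.
rank(O) = 2 < n = 3, so the pair (A, C) is not completely observable.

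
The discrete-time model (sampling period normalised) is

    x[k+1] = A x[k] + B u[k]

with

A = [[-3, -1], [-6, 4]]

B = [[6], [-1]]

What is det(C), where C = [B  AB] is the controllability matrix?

AB = [[-17], [-40]]
Controllability matrix C = [B  AB] = [[6, -17], [-1, -40]]
det(C) = 6·(-40) - (-17)·(-1) = -240 - 17 = -257
Since det(C) ≠ 0, rank(C) = 2 and the system is completely controllable.

-257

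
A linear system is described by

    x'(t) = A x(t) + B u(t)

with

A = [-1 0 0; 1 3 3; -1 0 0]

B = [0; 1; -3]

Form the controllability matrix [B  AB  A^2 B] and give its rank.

2

AB = [[0], [-6], [0]]
A^2B = [[0], [-18], [0]]
Controllability matrix C = [B  AB  A^2B] = [[0, 0, 0], [1, -6, -18], [-3, 0, 0]]
Row 1 of C is identically zero, so rank(C) ≤ 2.
The 2×2 minor from rows 2, 3, columns 1, 2 is 1·0 - (-6)·(-3) = 0 - 18 = -18 ≠ 0, so rank(C) = 2.
rank(C) = 2 < n = 3, so the pair (A, B) is not completely controllable.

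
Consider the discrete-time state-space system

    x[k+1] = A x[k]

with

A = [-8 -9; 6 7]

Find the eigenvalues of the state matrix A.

det(zI - A) = z^2 - (tr A)z + det A, with tr A = (-8) + 7 = -1 and det A = (-8)·7 - (-9)·6 = -56 - (-54) = -2.
So p(z) = det(zI - A) = z^2 + z - 2.
Factor z^2 + z - 2: two numbers with sum -1 and product -2 are 1 and -2, so z^2 + z - 2 = (z - 1)(z + 2).
Hence p(z) = (z - 1) (z + 2), with roots -2, 1.

-2, 1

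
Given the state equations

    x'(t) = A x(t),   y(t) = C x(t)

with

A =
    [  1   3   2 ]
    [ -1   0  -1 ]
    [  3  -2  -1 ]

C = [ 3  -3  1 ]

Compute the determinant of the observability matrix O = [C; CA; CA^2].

-827

CA = [[9, 7, 8]]
CA^2 = [[26, 11, 3]]
Observability matrix O = [C; CA; CA^2] = [[3, -3, 1], [9, 7, 8], [26, 11, 3]]
Expanding along the first row, det(O) = 3·(7·3 - 8·11) - (-3)·(9·3 - 8·26) + 1·(9·11 - 7·26) = 3·(-67) - (-3)·(-181) + 1·(-83) = -827
Since det(O) ≠ 0, rank(O) = 3 and the system is completely observable.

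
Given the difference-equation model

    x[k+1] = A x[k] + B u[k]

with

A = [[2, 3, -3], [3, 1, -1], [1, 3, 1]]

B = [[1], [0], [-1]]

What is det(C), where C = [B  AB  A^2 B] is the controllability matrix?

AB = [[5], [4], [0]]
A^2B = [[22], [19], [17]]
Controllability matrix C = [B  AB  A^2B] = [[1, 5, 22], [0, 4, 19], [-1, 0, 17]]
Expanding along the first row, det(C) = 1·(4·17 - 19·0) - 5·(0·17 - 19·(-1)) + 22·(0·0 - 4·(-1)) = 1·68 - 5·19 + 22·4 = 61
Since det(C) ≠ 0, rank(C) = 3 and the system is completely controllable.

61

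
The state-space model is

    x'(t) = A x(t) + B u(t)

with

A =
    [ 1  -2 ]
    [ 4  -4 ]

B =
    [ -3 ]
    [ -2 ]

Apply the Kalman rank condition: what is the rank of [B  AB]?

2

AB = [[1], [-4]]
Controllability matrix C = [B  AB] = [[-3, 1], [-2, -4]]
det(C) = (-3)·(-4) - 1·(-2) = 12 - (-2) = 14 ≠ 0, so rank(C) = 2.
rank(C) = 2 = n, so the pair (A, B) is completely controllable.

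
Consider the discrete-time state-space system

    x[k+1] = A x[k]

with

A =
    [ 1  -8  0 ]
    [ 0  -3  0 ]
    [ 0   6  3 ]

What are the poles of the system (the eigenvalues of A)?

-3, 1, 3

det(zI - A) = z^3 - (tr A)z^2 + (M11 + M22 + M33)z - det A, where Mii is the 2×2 principal minor of A obtained by deleting row i and column i.
tr A = 1 + (-3) + 3 = 1; M11 = (-3)·3 - 0·6 = -9 - 0 = -9; M22 = 1·3 - 0·0 = 3 - 0 = 3; M33 = 1·(-3) - (-8)·0 = -3 - 0 = -3; sum of minors = -9.
det A = 1·((-3)·3 - 0·6) - (-8)·(0·3 - 0·0) + 0·(0·6 - (-3)·0) = 1·(-9) - (-8)·0 + 0·0 = -9.
So p(z) = det(zI - A) = z^3 - z^2 - 9z + 9.
Rational-root test: any integer root divides 9. Testing small divisors, z = 1 works: p(1) = 1 + (-1) + (-9) + 9 = 0, so (z - 1) is a factor.
Dividing, p(z) = (z - 1)(z^2 - 9).
Factor z^2 - 9: two numbers with sum 0 and product -9 are 3 and -3, so z^2 - 9 = (z - 3)(z + 3).
Hence p(z) = (z - 3) (z - 1) (z + 3), with roots -3, 1, 3.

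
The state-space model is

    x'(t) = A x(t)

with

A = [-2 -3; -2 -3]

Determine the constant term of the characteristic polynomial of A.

0

For a 2×2 matrix, det(sI - A) = s^2 - (tr A)s + det A.
tr A = -5, det A = 0.
So p(s) = s^2 + 5s.
The constant term is 0.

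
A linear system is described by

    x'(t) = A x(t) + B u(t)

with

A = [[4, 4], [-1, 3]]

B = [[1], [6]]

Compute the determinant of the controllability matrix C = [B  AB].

-151

AB = [[28], [17]]
Controllability matrix C = [B  AB] = [[1, 28], [6, 17]]
det(C) = 1·17 - 28·6 = 17 - 168 = -151
Since det(C) ≠ 0, rank(C) = 2 and the system is completely controllable.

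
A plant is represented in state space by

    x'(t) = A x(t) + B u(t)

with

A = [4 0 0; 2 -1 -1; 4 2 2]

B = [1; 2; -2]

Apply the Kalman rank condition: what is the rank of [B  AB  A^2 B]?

2

AB = [[4], [2], [4]]
A^2B = [[16], [2], [28]]
Controllability matrix C = [B  AB  A^2B] = [[1, 4, 16], [2, 2, 2], [-2, 4, 28]]
The rows r1, r2, r3 of C are linearly dependent: -2·r1 + 2·r2 + r3 = 0 (check each entry), so rank(C) ≤ 2.
The 2×2 minor from rows 1, 2, columns 1, 2 is 1·2 - 4·2 = 2 - 8 = -6 ≠ 0, so rank(C) = 2.
rank(C) = 2 < n = 3, so the pair (A, B) is not completely controllable.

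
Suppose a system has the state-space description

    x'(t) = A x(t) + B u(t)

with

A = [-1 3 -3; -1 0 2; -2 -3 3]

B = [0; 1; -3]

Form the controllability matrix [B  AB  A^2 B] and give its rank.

AB = [[12], [-6], [-12]]
A^2B = [[6], [-36], [-42]]
Controllability matrix C = [B  AB  A^2B] = [[0, 12, 6], [1, -6, -36], [-3, -12, -42]]
det(C) = 0·((-6)·(-42) - (-36)·(-12)) - 12·(1·(-42) - (-36)·(-3)) + 6·(1·(-12) - (-6)·(-3)) = 0·(-180) - 12·(-150) + 6·(-30) = 1620 ≠ 0, so rank(C) = 3.
rank(C) = 3 = n, so the pair (A, B) is completely controllable.

3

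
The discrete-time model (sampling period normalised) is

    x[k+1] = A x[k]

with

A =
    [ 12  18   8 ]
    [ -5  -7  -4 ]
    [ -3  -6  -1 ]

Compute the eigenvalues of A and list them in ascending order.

det(zI - A) = z^3 - (tr A)z^2 + (M11 + M22 + M33)z - det A, where Mii is the 2×2 principal minor of A obtained by deleting row i and column i.
tr A = 12 + (-7) + (-1) = 4; M11 = (-7)·(-1) - (-4)·(-6) = 7 - 24 = -17; M22 = 12·(-1) - 8·(-3) = -12 - (-24) = 12; M33 = 12·(-7) - 18·(-5) = -84 - (-90) = 6; sum of minors = 1.
det A = 12·((-7)·(-1) - (-4)·(-6)) - 18·((-5)·(-1) - (-4)·(-3)) + 8·((-5)·(-6) - (-7)·(-3)) = 12·(-17) - 18·(-7) + 8·9 = -6.
So p(z) = det(zI - A) = z^3 - 4z^2 + z + 6.
Rational-root test: any integer root divides 6. Testing small divisors, z = -1 works: p(-1) = -1 + (-4) + (-1) + 6 = 0, so (z + 1) is a factor.
Dividing, p(z) = (z + 1)(z^2 - 5z + 6).
Factor z^2 - 5z + 6: two numbers with sum 5 and product 6 are 3 and 2, so z^2 - 5z + 6 = (z - 3)(z - 2).
Hence p(z) = (z - 3) (z - 2) (z + 1), with roots -1, 2, 3.

-1, 2, 3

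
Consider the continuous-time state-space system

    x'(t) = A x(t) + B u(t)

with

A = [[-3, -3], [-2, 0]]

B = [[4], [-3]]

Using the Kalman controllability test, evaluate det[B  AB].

AB = [[-3], [-8]]
Controllability matrix C = [B  AB] = [[4, -3], [-3, -8]]
det(C) = 4·(-8) - (-3)·(-3) = -32 - 9 = -41
Since det(C) ≠ 0, rank(C) = 2 and the system is completely controllable.

-41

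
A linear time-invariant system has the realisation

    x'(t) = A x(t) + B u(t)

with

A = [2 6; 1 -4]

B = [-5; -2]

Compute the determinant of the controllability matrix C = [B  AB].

AB = [[-22], [3]]
Controllability matrix C = [B  AB] = [[-5, -22], [-2, 3]]
det(C) = (-5)·3 - (-22)·(-2) = -15 - 44 = -59
Since det(C) ≠ 0, rank(C) = 2 and the system is completely controllable.

-59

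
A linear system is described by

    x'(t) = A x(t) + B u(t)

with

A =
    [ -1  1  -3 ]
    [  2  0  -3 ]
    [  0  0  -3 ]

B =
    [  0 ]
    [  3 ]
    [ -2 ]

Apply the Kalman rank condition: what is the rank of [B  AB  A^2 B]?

AB = [[9], [6], [6]]
A^2B = [[-21], [0], [-18]]
Controllability matrix C = [B  AB  A^2B] = [[0, 9, -21], [3, 6, 0], [-2, 6, -18]]
det(C) = 0·(6·(-18) - 0·6) - 9·(3·(-18) - 0·(-2)) + (-21)·(3·6 - 6·(-2)) = 0·(-108) - 9·(-54) + (-21)·30 = -144 ≠ 0, so rank(C) = 3.
rank(C) = 3 = n, so the pair (A, B) is completely controllable.

3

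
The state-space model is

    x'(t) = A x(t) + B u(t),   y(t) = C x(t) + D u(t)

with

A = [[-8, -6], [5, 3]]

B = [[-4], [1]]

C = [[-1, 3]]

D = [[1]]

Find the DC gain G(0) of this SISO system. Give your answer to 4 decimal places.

-6.0000

G(0) = C(-A)^{-1}B + D = -C A^{-1} B + D.
det A = 6, so A^{-1} = (1/6)·adj(A) = [[1/2, 1], [-5/6, -4/3]]
A^{-1} B = [-1, 2]^T
C A^{-1} B = 7
G(0) = D - C A^{-1} B = 1 - (7) = -6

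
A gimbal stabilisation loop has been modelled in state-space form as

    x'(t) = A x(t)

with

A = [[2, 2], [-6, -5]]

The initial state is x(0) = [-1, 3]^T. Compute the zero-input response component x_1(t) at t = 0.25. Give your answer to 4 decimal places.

det(sI - A) = s^2 - (tr A)s + det A, with tr A = 2 + (-5) = -3 and det A = 2·(-5) - 2·(-6) = -10 - (-12) = 2.
So p(s) = det(sI - A) = s^2 + 3s + 2.
Factor s^2 + 3s + 2: two numbers with sum -3 and product 2 are -1 and -2, so s^2 + 3s + 2 = (s + 1)(s + 2).
Hence p(s) = (s + 1) (s + 2), with roots -2, -1.
The eigenvalues -2, -1 are distinct and real, so A is diagonalisable and x(t) = e^{At} x(0) = V diag(e^{λ_i t}) V^{-1} x(0), where the columns of V are the eigenvectors.
λ = -2: A - (-2)I = [[4, 2], [-6, -3]]. Row 1 gives 4·v1 + 2·v2 = 0, so take v_1 = [-1, 2]^T.
λ = -1: A - (-1)I = [[3, 2], [-6, -4]]. Row 1 gives 3·v1 + 2·v2 = 0, so take v_2 = [2, -3]^T.
V = [v_1 v_2] = [[-1, 2], [2, -3]] has det V = -1, so V^{-1} = adj(V)/det V = [[3, 2], [2, 1]].
Modal coordinates z(0) = V^{-1} x(0): 3·(-1) + 2·3 = 3; 2·(-1) + 1·3 = 1; so z(0) = [3, 1]^T.
x_1(t) = Σ_i (v_i)_1 · z_i(0) · e^{λ_i t} (row 1 of V times the modal terms).
x_1(0.25) = (-1)·3·e^{-2·0.25} + 2·1·e^{-1·0.25} = (-3)·0.606531 + 2·0.778801 = -0.2620.

-0.2620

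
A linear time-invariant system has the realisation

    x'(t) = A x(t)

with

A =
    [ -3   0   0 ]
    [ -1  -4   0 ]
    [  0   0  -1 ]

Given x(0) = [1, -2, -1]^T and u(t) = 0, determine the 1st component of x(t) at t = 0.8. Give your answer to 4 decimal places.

det(sI - A) = s^3 - (tr A)s^2 + (M11 + M22 + M33)s - det A, where Mii is the 2×2 principal minor of A obtained by deleting row i and column i.
tr A = (-3) + (-4) + (-1) = -8; M11 = (-4)·(-1) - 0·0 = 4 - 0 = 4; M22 = (-3)·(-1) - 0·0 = 3 - 0 = 3; M33 = (-3)·(-4) - 0·(-1) = 12 - 0 = 12; sum of minors = 19.
det A = (-3)·((-4)·(-1) - 0·0) - 0·((-1)·(-1) - 0·0) + 0·((-1)·0 - (-4)·0) = (-3)·4 - 0·1 + 0·0 = -12.
So p(s) = det(sI - A) = s^3 + 8s^2 + 19s + 12.
Rational-root test: any integer root divides 12. Testing small divisors, s = -1 works: p(-1) = -1 + 8 + (-19) + 12 = 0, so (s + 1) is a factor.
Dividing, p(s) = (s + 1)(s^2 + 7s + 12).
Factor s^2 + 7s + 12: two numbers with sum -7 and product 12 are -3 and -4, so s^2 + 7s + 12 = (s + 3)(s + 4).
Hence p(s) = (s + 1) (s + 3) (s + 4), with roots -4, -3, -1.
The eigenvalues -4, -3, -1 are distinct and real, so A is diagonalisable and x(t) = e^{At} x(0) = V diag(e^{λ_i t}) V^{-1} x(0), where the columns of V are the eigenvectors.
λ = -4: A - (-4)I = [[1, 0, 0], [-1, 0, 0], [0, 0, 3]]. v must be orthogonal to every row; (row 1) × (row 3) = [0, -3, 0], so take v_1 = [0, 1, 0]^T.
λ = -3: A - (-3)I = [[0, 0, 0], [-1, -1, 0], [0, 0, 2]]. v must be orthogonal to every row; (row 2) × (row 3) = [-2, 2, 0], so take v_2 = [1, -1, 0]^T.
λ = -1: A - (-1)I = [[-2, 0, 0], [-1, -3, 0], [0, 0, 0]]. v must be orthogonal to every row; (row 1) × (row 2) = [0, 0, 6], so take v_3 = [0, 0, 1]^T.
V = [v_1 v_2 v_3] = [[0, 1, 0], [1, -1, 0], [0, 0, 1]] has det V = -1, so V^{-1} = adj(V)/det V = [[1, 1, 0], [1, 0, 0], [0, 0, 1]].
Modal coordinates z(0) = V^{-1} x(0): 1·1 + 1·(-2) + 0·(-1) = -1; 1·1 + 0·(-2) + 0·(-1) = 1; 0·1 + 0·(-2) + 1·(-1) = -1; so z(0) = [-1, 1, -1]^T.
x_1(t) = Σ_i (v_i)_1 · z_i(0) · e^{λ_i t} (row 1 of V times the modal terms).
x_1(0.8) = 0·(-1)·e^{-4·0.8} + 1·1·e^{-3·0.8} + 0·(-1)·e^{-1·0.8} = 0·0.040762 + 1·0.090718 + 0·0.449329 = 0.0907.

0.0907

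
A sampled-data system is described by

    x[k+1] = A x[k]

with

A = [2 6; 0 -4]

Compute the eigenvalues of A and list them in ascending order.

-4, 2

det(zI - A) = z^2 - (tr A)z + det A, with tr A = 2 + (-4) = -2 and det A = 2·(-4) - 6·0 = -8 - 0 = -8.
So p(z) = det(zI - A) = z^2 + 2z - 8.
Factor z^2 + 2z - 8: two numbers with sum -2 and product -8 are 2 and -4, so z^2 + 2z - 8 = (z - 2)(z + 4).
Hence p(z) = (z - 2) (z + 4), with roots -4, 2.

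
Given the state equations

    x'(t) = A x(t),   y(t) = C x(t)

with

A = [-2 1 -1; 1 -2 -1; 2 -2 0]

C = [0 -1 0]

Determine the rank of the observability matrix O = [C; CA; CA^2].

3

CA = [[-1, 2, 1]]
CA^2 = [[6, -7, -1]]
Observability matrix O = [C; CA; CA^2] = [[0, -1, 0], [-1, 2, 1], [6, -7, -1]]
det(O) = 0·(2·(-1) - 1·(-7)) - (-1)·((-1)·(-1) - 1·6) + 0·((-1)·(-7) - 2·6) = 0·5 - (-1)·(-5) + 0·(-5) = -5 ≠ 0, so rank(O) = 3.
rank(O) = 3 = n, so the pair (A, C) is completely observable.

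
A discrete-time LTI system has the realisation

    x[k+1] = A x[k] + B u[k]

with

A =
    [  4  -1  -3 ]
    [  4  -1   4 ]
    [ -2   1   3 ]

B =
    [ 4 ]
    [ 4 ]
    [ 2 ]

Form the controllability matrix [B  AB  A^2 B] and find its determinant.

896

AB = [[6], [20], [2]]
A^2B = [[-2], [12], [14]]
Controllability matrix C = [B  AB  A^2B] = [[4, 6, -2], [4, 20, 12], [2, 2, 14]]
Expanding along the first row, det(C) = 4·(20·14 - 12·2) - 6·(4·14 - 12·2) + (-2)·(4·2 - 20·2) = 4·256 - 6·32 + (-2)·(-32) = 896
Since det(C) ≠ 0, rank(C) = 3 and the system is completely controllable.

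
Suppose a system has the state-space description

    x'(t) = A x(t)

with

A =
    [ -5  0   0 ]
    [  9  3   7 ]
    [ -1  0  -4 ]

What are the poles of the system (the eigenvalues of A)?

det(sI - A) = s^3 - (tr A)s^2 + (M11 + M22 + M33)s - det A, where Mii is the 2×2 principal minor of A obtained by deleting row i and column i.
tr A = (-5) + 3 + (-4) = -6; M11 = 3·(-4) - 7·0 = -12 - 0 = -12; M22 = (-5)·(-4) - 0·(-1) = 20 - 0 = 20; M33 = (-5)·3 - 0·9 = -15 - 0 = -15; sum of minors = -7.
det A = (-5)·(3·(-4) - 7·0) - 0·(9·(-4) - 7·(-1)) + 0·(9·0 - 3·(-1)) = (-5)·(-12) - 0·(-29) + 0·3 = 60.
So p(s) = det(sI - A) = s^3 + 6s^2 - 7s - 60.
Rational-root test: any integer root divides -60. Testing small divisors, s = 3 works: p(3) = 27 + 54 + (-21) + (-60) = 0, so (s - 3) is a factor.
Dividing, p(s) = (s - 3)(s^2 + 9s + 20).
Factor s^2 + 9s + 20: two numbers with sum -9 and product 20 are -4 and -5, so s^2 + 9s + 20 = (s + 4)(s + 5).
Hence p(s) = (s - 3) (s + 4) (s + 5), with roots -5, -4, 3.
At least one eigenvalue has non-negative real part, so the system is not asymptotically stable.

-5, -4, 3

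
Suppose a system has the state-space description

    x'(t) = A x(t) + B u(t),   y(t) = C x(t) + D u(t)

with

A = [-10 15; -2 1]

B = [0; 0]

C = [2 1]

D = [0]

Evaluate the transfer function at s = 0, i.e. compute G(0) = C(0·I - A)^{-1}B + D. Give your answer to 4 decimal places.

G(0) = C(-A)^{-1}B + D = -C A^{-1} B + D.
det A = 20, so A^{-1} = (1/20)·adj(A) = [[1/20, -3/4], [1/10, -1/2]]
A^{-1} B = [0, 0]^T
C A^{-1} B = 0
G(0) = D - C A^{-1} B = 0 - (0) = 0

0.0000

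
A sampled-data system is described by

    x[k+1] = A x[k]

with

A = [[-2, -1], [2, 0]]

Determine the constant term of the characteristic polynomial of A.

For a 2×2 matrix, det(zI - A) = z^2 - (tr A)z + det A.
tr A = -2, det A = 2.
So p(z) = z^2 + 2z + 2.
The constant term is 2.

2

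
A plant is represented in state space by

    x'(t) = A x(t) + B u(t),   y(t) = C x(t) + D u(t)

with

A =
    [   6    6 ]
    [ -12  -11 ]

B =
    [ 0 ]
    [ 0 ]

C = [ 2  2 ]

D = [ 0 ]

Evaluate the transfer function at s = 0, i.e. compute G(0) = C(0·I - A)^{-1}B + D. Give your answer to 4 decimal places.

0.0000

G(0) = C(-A)^{-1}B + D = -C A^{-1} B + D.
det A = 6, so A^{-1} = (1/6)·adj(A) = [[-11/6, -1], [2, 1]]
A^{-1} B = [0, 0]^T
C A^{-1} B = 0
G(0) = D - C A^{-1} B = 0 - (0) = 0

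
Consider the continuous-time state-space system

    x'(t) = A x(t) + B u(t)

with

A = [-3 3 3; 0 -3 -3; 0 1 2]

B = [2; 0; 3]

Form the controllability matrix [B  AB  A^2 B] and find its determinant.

-567

AB = [[3], [-9], [6]]
A^2B = [[-18], [9], [3]]
Controllability matrix C = [B  AB  A^2B] = [[2, 3, -18], [0, -9, 9], [3, 6, 3]]
Expanding along the first row, det(C) = 2·((-9)·3 - 9·6) - 3·(0·3 - 9·3) + (-18)·(0·6 - (-9)·3) = 2·(-81) - 3·(-27) + (-18)·27 = -567
Since det(C) ≠ 0, rank(C) = 3 and the system is completely controllable.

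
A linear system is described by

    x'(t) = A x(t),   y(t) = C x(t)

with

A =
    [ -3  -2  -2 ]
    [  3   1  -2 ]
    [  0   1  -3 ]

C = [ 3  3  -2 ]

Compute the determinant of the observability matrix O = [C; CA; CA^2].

-198

CA = [[0, -5, -6]]
CA^2 = [[-15, -11, 28]]
Observability matrix O = [C; CA; CA^2] = [[3, 3, -2], [0, -5, -6], [-15, -11, 28]]
Expanding along the first row, det(O) = 3·((-5)·28 - (-6)·(-11)) - 3·(0·28 - (-6)·(-15)) + (-2)·(0·(-11) - (-5)·(-15)) = 3·(-206) - 3·(-90) + (-2)·(-75) = -198
Since det(O) ≠ 0, rank(O) = 3 and the system is completely observable.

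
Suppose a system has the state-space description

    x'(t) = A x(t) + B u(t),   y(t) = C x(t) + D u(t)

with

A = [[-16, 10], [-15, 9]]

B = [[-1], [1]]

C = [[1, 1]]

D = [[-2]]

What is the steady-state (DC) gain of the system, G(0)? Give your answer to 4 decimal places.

6.3333

G(0) = C(-A)^{-1}B + D = -C A^{-1} B + D.
det A = 6, so A^{-1} = (1/6)·adj(A) = [[3/2, -5/3], [5/2, -8/3]]
A^{-1} B = [-19/6, -31/6]^T
C A^{-1} B = -25/3
G(0) = D - C A^{-1} B = -2 - (-25/3) = 19/3 ≈ 6.3333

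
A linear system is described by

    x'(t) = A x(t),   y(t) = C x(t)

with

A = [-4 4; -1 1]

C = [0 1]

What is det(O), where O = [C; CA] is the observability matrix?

1

CA = [[-1, 1]]
Observability matrix O = [C; CA] = [[0, 1], [-1, 1]]
det(O) = 0·1 - 1·(-1) = 0 - (-1) = 1
Since det(O) ≠ 0, rank(O) = 2 and the system is completely observable.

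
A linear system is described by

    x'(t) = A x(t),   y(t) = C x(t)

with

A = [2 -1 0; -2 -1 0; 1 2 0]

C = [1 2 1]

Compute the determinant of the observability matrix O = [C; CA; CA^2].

CA = [[-1, -1, 0]]
CA^2 = [[0, 2, 0]]
Observability matrix O = [C; CA; CA^2] = [[1, 2, 1], [-1, -1, 0], [0, 2, 0]]
Expanding along the first row, det(O) = 1·((-1)·0 - 0·2) - 2·((-1)·0 - 0·0) + 1·((-1)·2 - (-1)·0) = 1·0 - 2·0 + 1·(-2) = -2
Since det(O) ≠ 0, rank(O) = 3 and the system is completely observable.

-2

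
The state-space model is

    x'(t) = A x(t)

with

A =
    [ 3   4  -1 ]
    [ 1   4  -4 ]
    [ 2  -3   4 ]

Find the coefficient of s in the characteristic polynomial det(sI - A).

Expand det(sI - A) for the 3×3 matrix.
p(s) = s^3 - 11s^2 + 26s + 25.
(Check: constant term = det(-A) = (-1)^3 det A = 25; coefficient of s^2 = -tr A = -11.)
The coefficient of s is 26.

26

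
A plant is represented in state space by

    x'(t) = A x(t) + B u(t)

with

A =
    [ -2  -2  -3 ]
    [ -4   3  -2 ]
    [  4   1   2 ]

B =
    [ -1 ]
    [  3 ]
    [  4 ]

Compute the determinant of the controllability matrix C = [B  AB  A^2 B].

AB = [[-16], [5], [7]]
A^2B = [[1], [65], [-45]]
Controllability matrix C = [B  AB  A^2B] = [[-1, -16, 1], [3, 5, 65], [4, 7, -45]]
Expanding along the first row, det(C) = (-1)·(5·(-45) - 65·7) - (-16)·(3·(-45) - 65·4) + 1·(3·7 - 5·4) = (-1)·(-680) - (-16)·(-395) + 1·1 = -5639
Since det(C) ≠ 0, rank(C) = 3 and the system is completely controllable.

-5639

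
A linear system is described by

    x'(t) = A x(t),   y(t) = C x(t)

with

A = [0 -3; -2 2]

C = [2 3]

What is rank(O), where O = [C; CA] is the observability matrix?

CA = [[-6, 0]]
Observability matrix O = [C; CA] = [[2, 3], [-6, 0]]
det(O) = 2·0 - 3·(-6) = 0 - (-18) = 18 ≠ 0, so rank(O) = 2.
rank(O) = 2 = n, so the pair (A, C) is completely observable.

2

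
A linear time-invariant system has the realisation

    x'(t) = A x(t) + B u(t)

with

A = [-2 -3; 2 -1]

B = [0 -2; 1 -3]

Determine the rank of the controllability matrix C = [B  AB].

AB = [[-3, 13], [-1, -1]]
Controllability matrix C = [B  AB] = [[0, -2, -3, 13], [1, -3, -1, -1]]
Take the 2×2 submatrix of C formed by columns 1, 2: [[0, -2], [1, -3]]. Its determinant is 0·(-3) - (-2)·1 = 0 - (-2) = 2 ≠ 0.
So rank(C) ≥ 2; since C has 2 rows, rank(C) = 2.
rank(C) = 2 = n, so the pair (A, B) is completely controllable.

2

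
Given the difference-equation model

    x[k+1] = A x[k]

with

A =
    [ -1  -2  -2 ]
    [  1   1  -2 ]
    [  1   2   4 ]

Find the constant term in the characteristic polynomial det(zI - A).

-2

Expand det(zI - A) for the 3×3 matrix.
p(z) = z^3 - 4z^2 + 7z - 2.
(Check: constant term = det(-A) = (-1)^3 det A = -2; coefficient of z^2 = -tr A = -4.)
The constant term is -2.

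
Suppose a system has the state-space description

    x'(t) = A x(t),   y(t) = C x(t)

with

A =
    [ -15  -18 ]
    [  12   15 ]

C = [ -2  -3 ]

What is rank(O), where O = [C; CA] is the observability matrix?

1

CA = [[-6, -9]]
Observability matrix O = [C; CA] = [[-2, -3], [-6, -9]]
Every row of O is a scalar multiple of row 1 = [-2, -3] (multipliers 1, 3), so the rows span a one-dimensional space.
O ≠ 0, hence rank(O) = 1.
rank(O) = 1 < n = 2, so the pair (A, C) is not completely observable.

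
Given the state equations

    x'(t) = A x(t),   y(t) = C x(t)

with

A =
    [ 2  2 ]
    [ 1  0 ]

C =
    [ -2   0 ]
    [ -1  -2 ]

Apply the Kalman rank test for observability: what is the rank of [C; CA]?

CA = [[-4, -4], [-4, -2]]
Observability matrix O = [C; CA] = [[-2, 0], [-1, -2], [-4, -4], [-4, -2]]
Take the 2×2 submatrix of O formed by rows 1, 2: [[-2, 0], [-1, -2]]. Its determinant is (-2)·(-2) - 0·(-1) = 4 - 0 = 4 ≠ 0.
So rank(O) ≥ 2; since O has 2 columns, rank(O) = 2.
rank(O) = 2 = n, so the pair (A, C) is completely observable.

2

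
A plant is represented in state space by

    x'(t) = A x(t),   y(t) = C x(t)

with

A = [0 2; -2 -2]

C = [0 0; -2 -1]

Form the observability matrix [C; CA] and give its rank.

2

CA = [[0, 0], [2, -2]]
Observability matrix O = [C; CA] = [[0, 0], [-2, -1], [0, 0], [2, -2]]
Take the 2×2 submatrix of O formed by rows 2, 4: [[-2, -1], [2, -2]]. Its determinant is (-2)·(-2) - (-1)·2 = 4 - (-2) = 6 ≠ 0.
So rank(O) ≥ 2; since O has 2 columns, rank(O) = 2.
rank(O) = 2 = n, so the pair (A, C) is completely observable.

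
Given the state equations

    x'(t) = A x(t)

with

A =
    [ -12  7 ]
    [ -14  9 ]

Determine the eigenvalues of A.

-5, 2

det(sI - A) = s^2 - (tr A)s + det A, with tr A = (-12) + 9 = -3 and det A = (-12)·9 - 7·(-14) = -108 - (-98) = -10.
So p(s) = det(sI - A) = s^2 + 3s - 10.
Factor s^2 + 3s - 10: two numbers with sum -3 and product -10 are 2 and -5, so s^2 + 3s - 10 = (s - 2)(s + 5).
Hence p(s) = (s - 2) (s + 5), with roots -5, 2.
At least one eigenvalue has non-negative real part, so the system is not asymptotically stable.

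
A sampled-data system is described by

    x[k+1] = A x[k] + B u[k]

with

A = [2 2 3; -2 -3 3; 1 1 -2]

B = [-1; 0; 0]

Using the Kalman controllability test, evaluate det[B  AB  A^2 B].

1

AB = [[-2], [2], [-1]]
A^2B = [[-3], [-5], [2]]
Controllability matrix C = [B  AB  A^2B] = [[-1, -2, -3], [0, 2, -5], [0, -1, 2]]
Expanding along the first row, det(C) = (-1)·(2·2 - (-5)·(-1)) - (-2)·(0·2 - (-5)·0) + (-3)·(0·(-1) - 2·0) = (-1)·(-1) - (-2)·0 + (-3)·0 = 1
Since det(C) ≠ 0, rank(C) = 3 and the system is completely controllable.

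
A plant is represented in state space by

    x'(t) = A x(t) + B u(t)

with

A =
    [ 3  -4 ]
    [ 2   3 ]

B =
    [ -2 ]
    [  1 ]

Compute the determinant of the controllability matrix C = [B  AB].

AB = [[-10], [-1]]
Controllability matrix C = [B  AB] = [[-2, -10], [1, -1]]
det(C) = (-2)·(-1) - (-10)·1 = 2 - (-10) = 12
Since det(C) ≠ 0, rank(C) = 2 and the system is completely controllable.

12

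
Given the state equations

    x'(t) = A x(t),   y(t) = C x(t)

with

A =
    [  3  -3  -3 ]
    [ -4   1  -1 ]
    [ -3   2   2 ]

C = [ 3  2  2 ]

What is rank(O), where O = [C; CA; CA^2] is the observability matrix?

3

CA = [[-5, -3, -7]]
CA^2 = [[18, -2, 4]]
Observability matrix O = [C; CA; CA^2] = [[3, 2, 2], [-5, -3, -7], [18, -2, 4]]
det(O) = 3·((-3)·4 - (-7)·(-2)) - 2·((-5)·4 - (-7)·18) + 2·((-5)·(-2) - (-3)·18) = 3·(-26) - 2·106 + 2·64 = -162 ≠ 0, so rank(O) = 3.
rank(O) = 3 = n, so the pair (A, C) is completely observable.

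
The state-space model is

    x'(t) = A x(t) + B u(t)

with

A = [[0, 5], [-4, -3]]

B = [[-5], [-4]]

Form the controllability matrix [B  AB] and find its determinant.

-240

AB = [[-20], [32]]
Controllability matrix C = [B  AB] = [[-5, -20], [-4, 32]]
det(C) = (-5)·32 - (-20)·(-4) = -160 - 80 = -240
Since det(C) ≠ 0, rank(C) = 2 and the system is completely controllable.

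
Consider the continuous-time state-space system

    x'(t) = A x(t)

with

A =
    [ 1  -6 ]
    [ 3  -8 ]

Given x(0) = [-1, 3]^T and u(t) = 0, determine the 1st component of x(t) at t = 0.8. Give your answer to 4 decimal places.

-1.4870

det(sI - A) = s^2 - (tr A)s + det A, with tr A = 1 + (-8) = -7 and det A = 1·(-8) - (-6)·3 = -8 - (-18) = 10.
So p(s) = det(sI - A) = s^2 + 7s + 10.
Factor s^2 + 7s + 10: two numbers with sum -7 and product 10 are -2 and -5, so s^2 + 7s + 10 = (s + 2)(s + 5).
Hence p(s) = (s + 2) (s + 5), with roots -5, -2.
The eigenvalues -5, -2 are distinct and real, so A is diagonalisable and x(t) = e^{At} x(0) = V diag(e^{λ_i t}) V^{-1} x(0), where the columns of V are the eigenvectors.
λ = -5: A - (-5)I = [[6, -6], [3, -3]]. Row 1 gives 6·v1 + (-6)·v2 = 0, so take v_1 = [-1, -1]^T.
λ = -2: A - (-2)I = [[3, -6], [3, -6]]. Row 1 gives 3·v1 + (-6)·v2 = 0, so take v_2 = [-2, -1]^T.
V = [v_1 v_2] = [[-1, -2], [-1, -1]] has det V = -1, so V^{-1} = adj(V)/det V = [[1, -2], [-1, 1]].
Modal coordinates z(0) = V^{-1} x(0): 1·(-1) + (-2)·3 = -7; (-1)·(-1) + 1·3 = 4; so z(0) = [-7, 4]^T.
x_1(t) = Σ_i (v_i)_1 · z_i(0) · e^{λ_i t} (row 1 of V times the modal terms).
x_1(0.8) = (-1)·(-7)·e^{-5·0.8} + (-2)·4·e^{-2·0.8} = 7·0.018316 + (-8)·0.201897 = -1.4870.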